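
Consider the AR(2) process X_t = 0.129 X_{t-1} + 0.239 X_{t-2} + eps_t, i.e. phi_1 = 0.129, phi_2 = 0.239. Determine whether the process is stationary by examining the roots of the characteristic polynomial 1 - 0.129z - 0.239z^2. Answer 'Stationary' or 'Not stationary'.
\text{Stationary}

The AR(p) characteristic polynomial is P(z) = 1 - 0.129z - 0.239z^2.
Stationarity requires all roots to lie outside the unit circle, i.e. |z| > 1 for every root.
Set 1 + (-0.129) z + (-0.239) z^2 = 0, i.e. a z^2 + b z + c = 0 with a = -0.239, b = -0.129, c = 1.
Discriminant D = b^2 - 4ac = (-0.129)^2 - 4*(-0.239)*1 = 0.016641 - (-0.956) = 0.972641.
D >= 0, so the roots are real: z = (-b +/- sqrt(D)) / (2a) = (0.129 +/- 0.986226) / (-0.478).
  z_1 = (0.129 + 0.986226) / (-0.478) = -2.3331,   |z_1| = 2.3331.
  z_2 = (0.129 - 0.986226) / (-0.478) = 1.7934,   |z_2| = 1.7934.
Moduli of all roots: 2.3331, 1.7934.
All moduli strictly greater than 1? Yes.
Verdict: Stationary.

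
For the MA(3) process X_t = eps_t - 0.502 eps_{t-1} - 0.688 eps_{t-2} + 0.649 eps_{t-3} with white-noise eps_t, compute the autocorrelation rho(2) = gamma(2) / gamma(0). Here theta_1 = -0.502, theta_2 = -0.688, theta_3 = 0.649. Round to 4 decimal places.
\rho(2) = -0.4723

For an MA(q) process with theta_0 = 1, the autocovariance is
  gamma(k) = sigma^2 * sum_{i=0..q-k} theta_i * theta_{i+k},
and rho(k) = gamma(k) / gamma(0). Sigma^2 cancels.
  numerator   = (1)*(-0.688) + (-0.502)*(0.649) = -1.013798.
  denominator = (1)^2 + (-0.502)^2 + (-0.688)^2 + (0.649)^2 = 2.146549.
  rho(2) = -1.013798 / 2.146549 = -0.4723.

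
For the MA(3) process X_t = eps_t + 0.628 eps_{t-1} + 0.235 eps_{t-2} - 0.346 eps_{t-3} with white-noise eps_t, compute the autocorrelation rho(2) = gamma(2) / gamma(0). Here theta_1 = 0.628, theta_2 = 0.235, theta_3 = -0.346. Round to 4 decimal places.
\rho(2) = 0.0113

For an MA(q) process with theta_0 = 1, the autocovariance is
  gamma(k) = sigma^2 * sum_{i=0..q-k} theta_i * theta_{i+k},
and rho(k) = gamma(k) / gamma(0). Sigma^2 cancels.
  numerator   = (1)*(0.235) + (0.628)*(-0.346) = 0.017712.
  denominator = (1)^2 + (0.628)^2 + (0.235)^2 + (-0.346)^2 = 1.569325.
  rho(2) = 0.017712 / 1.569325 = 0.0113.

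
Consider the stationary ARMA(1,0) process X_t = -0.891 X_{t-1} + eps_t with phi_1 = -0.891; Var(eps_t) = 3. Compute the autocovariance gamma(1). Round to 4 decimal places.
\gamma(1) = -12.9682

Multiply the model equation by X_{t-k} and take expectations. With theta_0 = psi_0 = 1 and psi_j the MA(infinity) weights, this gives
  gamma(k) - sum_i phi_i gamma(k-i) = c_k,
  c_k = sigma^2 * sum_{j=k..q} theta_j psi_{j-k}   (c_k = 0 for k > q),
using gamma(-m) = gamma(m).
Pure AR (q = 0): c_0 = sigma^2 = 3, c_k = 0 for k >= 1.
Equations for k = 0 and k = 1 (AR order 1):
  gamma(0) = phi_1 gamma(1) + c_0
  gamma(1) = phi_1 gamma(0) + c_1
Substituting the second into the first: gamma(0) (1 - phi_1^2) = c_0 + phi_1 c_1, so
  gamma(0) = c_0 / (1 - phi_1^2) = 3 / (1 - (-0.891)^2) = 3 / 0.206119 = 14.554699.
  gamma(1) = phi_1 gamma(0) = (-0.891)(14.554699) = -12.968237.
Therefore gamma(1) = -12.9682 (to 4 decimal places).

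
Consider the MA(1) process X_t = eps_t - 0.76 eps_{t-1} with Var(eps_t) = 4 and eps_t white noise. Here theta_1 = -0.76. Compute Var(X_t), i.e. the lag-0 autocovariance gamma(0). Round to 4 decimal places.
\gamma(0) = 6.3104

For an MA(q) process X_t = eps_t + sum_i theta_i eps_{t-i} with
Var(eps_t) = sigma^2, the variance is
  gamma(0) = sigma^2 * (1 + sum_i theta_i^2).
  sum_i theta_i^2 = (-0.76)^2 = 0.5776.
  gamma(0) = 4 * (1 + 0.5776) = 4 * 1.5776 = 6.3104.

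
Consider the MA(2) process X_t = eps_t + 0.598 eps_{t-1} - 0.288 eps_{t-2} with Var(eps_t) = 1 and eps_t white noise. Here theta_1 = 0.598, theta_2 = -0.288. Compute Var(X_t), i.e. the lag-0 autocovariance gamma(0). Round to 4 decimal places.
\gamma(0) = 1.4405

For an MA(q) process X_t = eps_t + sum_i theta_i eps_{t-i} with
Var(eps_t) = sigma^2, the variance is
  gamma(0) = sigma^2 * (1 + sum_i theta_i^2).
  sum_i theta_i^2 = (0.598)^2 + (-0.288)^2 = 0.357604 + 0.082944 = 0.440548.
  gamma(0) = 1 * (1 + 0.440548) = 1 * 1.440548 = 1.440548, which rounds to 1.4405.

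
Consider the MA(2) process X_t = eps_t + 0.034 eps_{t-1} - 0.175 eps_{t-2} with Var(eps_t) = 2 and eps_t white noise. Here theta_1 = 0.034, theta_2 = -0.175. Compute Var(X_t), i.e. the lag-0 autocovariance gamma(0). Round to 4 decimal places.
\gamma(0) = 2.0636

For an MA(q) process X_t = eps_t + sum_i theta_i eps_{t-i} with
Var(eps_t) = sigma^2, the variance is
  gamma(0) = sigma^2 * (1 + sum_i theta_i^2).
  sum_i theta_i^2 = (0.034)^2 + (-0.175)^2 = 0.001156 + 0.030625 = 0.031781.
  gamma(0) = 2 * (1 + 0.031781) = 2 * 1.031781 = 2.063562, which rounds to 2.0636.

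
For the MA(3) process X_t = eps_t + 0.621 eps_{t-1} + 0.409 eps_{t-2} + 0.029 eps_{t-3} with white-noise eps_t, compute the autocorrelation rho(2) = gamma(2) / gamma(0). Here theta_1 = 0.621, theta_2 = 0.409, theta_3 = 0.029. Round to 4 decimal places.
\rho(2) = 0.2748

For an MA(q) process with theta_0 = 1, the autocovariance is
  gamma(k) = sigma^2 * sum_{i=0..q-k} theta_i * theta_{i+k},
and rho(k) = gamma(k) / gamma(0). Sigma^2 cancels.
  numerator   = (1)*(0.409) + (0.621)*(0.029) = 0.427009.
  denominator = (1)^2 + (0.621)^2 + (0.409)^2 + (0.029)^2 = 1.553763.
  rho(2) = 0.427009 / 1.553763 = 0.2748.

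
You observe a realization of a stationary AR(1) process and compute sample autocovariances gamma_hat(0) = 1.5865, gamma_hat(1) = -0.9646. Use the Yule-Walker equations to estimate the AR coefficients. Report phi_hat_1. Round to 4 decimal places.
\hat\phi_{1} = -0.6080

The Yule-Walker equations for an AR(p) process read, in matrix form,
  Gamma_p phi = r_p,   with   (Gamma_p)_{ij} = gamma(|i - j|),
                       (r_p)_i = gamma(i),   i,j = 1..p.
Substitute the sample gammas (Toeplitz matrix and right-hand side of size 1):
  Gamma_p = [[1.5865]]
  r_p     = [-0.9646]
With p = 1 this is the single equation gamma(0) phi_1 = gamma(1):
  phi_hat_1 = gamma(1) / gamma(0) = -0.9646 / 1.5865 = -0.6080.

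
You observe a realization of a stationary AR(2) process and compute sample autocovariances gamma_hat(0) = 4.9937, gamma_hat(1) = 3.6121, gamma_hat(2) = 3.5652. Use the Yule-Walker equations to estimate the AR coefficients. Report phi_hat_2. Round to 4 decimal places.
\hat\phi_{2} = 0.4000

The Yule-Walker equations for an AR(p) process read, in matrix form,
  Gamma_p phi = r_p,   with   (Gamma_p)_{ij} = gamma(|i - j|),
                       (r_p)_i = gamma(i),   i,j = 1..p.
Substitute the sample gammas (Toeplitz matrix and right-hand side of size 2):
  Gamma_p = [[4.9937, 3.6121], [3.6121, 4.9937]]
  r_p     = [3.6121, 3.5652]
Written out:
  4.9937 phi_1 + 3.6121 phi_2 = 3.6121
  3.6121 phi_1 + 4.9937 phi_2 = 3.5652
Solve by Cramer's rule:
  det = gamma(0)^2 - gamma(1)^2 = (4.9937)^2 - (3.6121)^2 = 24.93703969 - 13.04726641 = 11.88977328
  phi_hat_1 = [gamma(1) gamma(0) - gamma(1) gamma(2)] / det = [(3.6121)(4.9937) - (3.6121)(3.5652)] / 11.88977328 = 5.15988485 / 11.88977328 = 0.434
  phi_hat_2 = [gamma(0) gamma(2) - gamma(1)^2] / det = [(4.9937)(3.5652) - (3.6121)^2] / 11.88977328 = 4.75627283 / 11.88977328 = 0.4
So phi_hat = [0.4340, 0.4000].
Therefore phi_hat_2 = 0.4000.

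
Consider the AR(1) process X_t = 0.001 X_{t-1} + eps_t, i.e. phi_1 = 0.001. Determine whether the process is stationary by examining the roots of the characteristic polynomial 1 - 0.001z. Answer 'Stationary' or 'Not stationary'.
\text{Stationary}

The AR(p) characteristic polynomial is P(z) = 1 - 0.001z.
Stationarity requires all roots to lie outside the unit circle, i.e. |z| > 1 for every root.
This is linear in z: 1 + (-0.001) z = 0  =>  z = -1/(-0.001) = 1000,  |z| = 1000.
Moduli of all roots: 1000.0000.
All moduli strictly greater than 1? Yes.
Verdict: Stationary.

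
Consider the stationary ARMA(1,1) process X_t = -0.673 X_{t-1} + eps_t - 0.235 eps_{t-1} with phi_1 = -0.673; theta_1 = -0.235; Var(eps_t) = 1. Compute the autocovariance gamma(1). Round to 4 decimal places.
\gamma(1) = -1.9222

Multiply the model equation by X_{t-k} and take expectations. With theta_0 = psi_0 = 1 and psi_j the MA(infinity) weights, this gives
  gamma(k) - sum_i phi_i gamma(k-i) = c_k,
  c_k = sigma^2 * sum_{j=k..q} theta_j psi_{j-k}   (c_k = 0 for k > q),
using gamma(-m) = gamma(m).
psi-weights needed (psi_j = theta_j + sum_i phi_i psi_{j-i}):
  psi_1 = theta_1 + phi_1 = -0.235 + (-0.673) = -0.908
Right-hand sides:
  c_0 = sigma^2 (1 + theta_1 psi_1) = 1 * (1 + (-0.235)(-0.908)) = 1 * 1.21338 = 1.21338
  c_1 = sigma^2 theta_1 = 1 * (-0.235) = -0.235
  c_2 = 0
Equations for k = 0 and k = 1 (AR order 1):
  gamma(0) = phi_1 gamma(1) + c_0
  gamma(1) = phi_1 gamma(0) + c_1
Substituting the second into the first: gamma(0) (1 - phi_1^2) = c_0 + phi_1 c_1, so
  gamma(0) = (c_0 + phi_1 c_1) / (1 - phi_1^2) = (1.21338 + (-0.673)(-0.235)) / (1 - (-0.673)^2) = 1.371535 / 0.547071 = 2.507051.
  gamma(1) = phi_1 gamma(0) + c_1 = (-0.673)(2.507051) + (-0.235) = -1.922245.
Therefore gamma(1) = -1.9222 (to 4 decimal places).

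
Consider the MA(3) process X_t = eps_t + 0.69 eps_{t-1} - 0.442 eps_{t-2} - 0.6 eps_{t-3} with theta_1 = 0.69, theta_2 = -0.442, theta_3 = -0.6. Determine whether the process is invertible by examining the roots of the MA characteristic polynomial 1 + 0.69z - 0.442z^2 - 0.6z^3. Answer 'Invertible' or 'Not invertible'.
\text{Invertible}

The MA(q) characteristic polynomial is P(z) = 1 + 0.69z - 0.442z^2 - 0.6z^3.
Invertibility requires all roots to lie outside the unit circle, i.e. |z| > 1 for every root.
Degree 3: look for a simple real root z0 first, then factor out (1 - z/z0) and solve the remaining quadratic.
Testing z0 = 1.25: P(1.25) = 1 + (0.69)(1.25) + (-0.442)(1.25)^2 + (-0.6)(1.25)^3
  = 1 + (0.8625) + (-0.690625) + (-1.171875) = 0.  So z_0 = 1.25 is a root, |z_0| = 1.25.
Divide out the factor (1 - 0.8 z) = (1 - z/z0) (since 1/z0 = 0.8):
  P(z) = (1 - 0.8 z)(1 + (1.49) z + (0.75) z^2)
  [check: z-coef 1.49 - (0.8) = 0.69; z^2-coef 0.75 - (0.8)(1.49) = -0.442; z^3-coef -(0.8)(0.75) = -0.6.]
Remaining roots from the quadratic factor 1 + (1.49) z + (0.75) z^2:
  Set 1 + (1.49) z + (0.75) z^2 = 0, i.e. a z^2 + b z + c = 0 with a = 0.75, b = 1.49, c = 1.
  Discriminant D = b^2 - 4ac = (1.49)^2 - 4*(0.75)*1 = 2.2201 - (3) = -0.7799.
  D < 0, so the roots are the complex-conjugate pair z = (-b +/- i sqrt(-D)) / (2a) = -0.9933 +/- 0.5887i.
  For a conjugate pair |z|^2 = z * conj(z) = (product of roots) = c/a = 1/(0.75) = 1.333333, so |z| = sqrt(1.333333) = 1.1547 for both roots.
Moduli of all roots: 1.2500, 1.1547, 1.1547.
All moduli strictly greater than 1? Yes.
Verdict: Invertible.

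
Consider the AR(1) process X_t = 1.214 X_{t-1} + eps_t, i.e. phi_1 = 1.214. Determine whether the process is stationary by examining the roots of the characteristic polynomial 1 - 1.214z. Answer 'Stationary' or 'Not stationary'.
\text{Not stationary}

The AR(p) characteristic polynomial is P(z) = 1 - 1.214z.
Stationarity requires all roots to lie outside the unit circle, i.e. |z| > 1 for every root.
This is linear in z: 1 + (-1.214) z = 0  =>  z = -1/(-1.214) = 0.823723,  |z| = 0.823723.
Moduli of all roots: 0.8237.
All moduli strictly greater than 1? No.
Verdict: Not stationary.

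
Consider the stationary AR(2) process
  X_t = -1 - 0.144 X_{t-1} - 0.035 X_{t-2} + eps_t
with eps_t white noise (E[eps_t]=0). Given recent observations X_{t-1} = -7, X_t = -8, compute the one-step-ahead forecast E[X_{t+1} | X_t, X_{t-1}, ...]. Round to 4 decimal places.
E[X_{t+1} \mid \mathcal F_t] = 0.3970

For an AR(p) model X_t = c + sum_i phi_i X_{t-i} + eps_t, the
one-step-ahead conditional mean is
  E[X_{t+1} | X_t, ...] = c + sum_i phi_i X_{t+1-i}.
Substitute known values:
  E[X_{t+1} | ...] = -1 + (-0.144) * (-8) + (-0.035) * (-7)
                   = 0.3970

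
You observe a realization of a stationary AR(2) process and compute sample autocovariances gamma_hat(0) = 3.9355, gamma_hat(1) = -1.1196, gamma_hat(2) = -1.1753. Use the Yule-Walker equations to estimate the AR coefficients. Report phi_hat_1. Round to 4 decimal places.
\hat\phi_{1} = -0.4020

The Yule-Walker equations for an AR(p) process read, in matrix form,
  Gamma_p phi = r_p,   with   (Gamma_p)_{ij} = gamma(|i - j|),
                       (r_p)_i = gamma(i),   i,j = 1..p.
Substitute the sample gammas (Toeplitz matrix and right-hand side of size 2):
  Gamma_p = [[3.9355, -1.1196], [-1.1196, 3.9355]]
  r_p     = [-1.1196, -1.1753]
Written out:
  3.9355 phi_1 - 1.1196 phi_2 = -1.1196
  -1.1196 phi_1 + 3.9355 phi_2 = -1.1753
Solve by Cramer's rule:
  det = gamma(0)^2 - gamma(1)^2 = (3.9355)^2 - (-1.1196)^2 = 15.48816025 - 1.25350416 = 14.23465609
  phi_hat_1 = [gamma(1) gamma(0) - gamma(1) gamma(2)] / det = [(-1.1196)(3.9355) - (-1.1196)(-1.1753)] / 14.23465609 = -5.72205168 / 14.23465609 = -0.402
  phi_hat_2 = [gamma(0) gamma(2) - gamma(1)^2] / det = [(3.9355)(-1.1753) - (-1.1196)^2] / 14.23465609 = -5.87889731 / 14.23465609 = -0.413
So phi_hat = [-0.4020, -0.4130].
Therefore phi_hat_1 = -0.4020.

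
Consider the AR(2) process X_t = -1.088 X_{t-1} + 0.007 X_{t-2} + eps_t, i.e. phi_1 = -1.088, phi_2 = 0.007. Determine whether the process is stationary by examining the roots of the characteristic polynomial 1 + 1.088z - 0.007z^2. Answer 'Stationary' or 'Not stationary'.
\text{Not stationary}

The AR(p) characteristic polynomial is P(z) = 1 + 1.088z - 0.007z^2.
Stationarity requires all roots to lie outside the unit circle, i.e. |z| > 1 for every root.
Set 1 + (1.088) z + (-0.007) z^2 = 0, i.e. a z^2 + b z + c = 0 with a = -0.007, b = 1.088, c = 1.
Discriminant D = b^2 - 4ac = (1.088)^2 - 4*(-0.007)*1 = 1.183744 - (-0.028) = 1.211744.
D >= 0, so the roots are real: z = (-b +/- sqrt(D)) / (2a) = (-1.088 +/- 1.100792) / (-0.014).
  z_1 = (-1.088 + 1.100792) / (-0.014) = -0.9137,   |z_1| = 0.9137.
  z_2 = (-1.088 - 1.100792) / (-0.014) = 156.3423,   |z_2| = 156.3423.
Moduli of all roots: 0.9137, 156.3423.
All moduli strictly greater than 1? No.
Verdict: Not stationary.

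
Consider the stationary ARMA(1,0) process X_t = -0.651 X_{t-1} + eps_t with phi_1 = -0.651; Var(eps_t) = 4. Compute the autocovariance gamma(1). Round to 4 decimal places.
\gamma(1) = -4.5193

Multiply the model equation by X_{t-k} and take expectations. With theta_0 = psi_0 = 1 and psi_j the MA(infinity) weights, this gives
  gamma(k) - sum_i phi_i gamma(k-i) = c_k,
  c_k = sigma^2 * sum_{j=k..q} theta_j psi_{j-k}   (c_k = 0 for k > q),
using gamma(-m) = gamma(m).
Pure AR (q = 0): c_0 = sigma^2 = 4, c_k = 0 for k >= 1.
Equations for k = 0 and k = 1 (AR order 1):
  gamma(0) = phi_1 gamma(1) + c_0
  gamma(1) = phi_1 gamma(0) + c_1
Substituting the second into the first: gamma(0) (1 - phi_1^2) = c_0 + phi_1 c_1, so
  gamma(0) = c_0 / (1 - phi_1^2) = 4 / (1 - (-0.651)^2) = 4 / 0.576199 = 6.942046.
  gamma(1) = phi_1 gamma(0) = (-0.651)(6.942046) = -4.519272.
Therefore gamma(1) = -4.5193 (to 4 decimal places).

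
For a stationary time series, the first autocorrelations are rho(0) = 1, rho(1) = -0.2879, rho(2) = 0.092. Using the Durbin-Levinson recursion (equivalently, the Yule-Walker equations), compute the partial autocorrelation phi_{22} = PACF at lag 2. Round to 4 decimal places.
\phi_{22} = 0.0099

The PACF at lag k is phi_{kk}, the last component of the solution
to the Yule-Walker system G_k phi = r_k where
  (G_k)_{ij} = rho(|i - j|), (r_k)_i = rho(i), i,j = 1..k.
Equivalently, Durbin-Levinson gives phi_{kk} iteratively:
  phi_{11} = rho(1)
  phi_{kk} = [rho(k) - sum_{j=1..k-1} phi_{k-1,j} rho(k-j)]
            / [1 - sum_{j=1..k-1} phi_{k-1,j} rho(j)],
  phi_{k,j} = phi_{k-1,j} - phi_{kk} phi_{k-1,k-j},  j = 1..k-1.
Step k = 1:
  phi_11 = rho(1) = -0.2879.
Step k = 2:
  phi_22 = [rho(2) - phi_11 rho(1)] / [1 - phi_11 rho(1)] = [0.092 - (-0.2879)(-0.2879)] / [1 - (-0.2879)(-0.2879)]
         = 0.00911359 / 0.91711359 = 0.0099.
Therefore phi_{22} = 0.0099.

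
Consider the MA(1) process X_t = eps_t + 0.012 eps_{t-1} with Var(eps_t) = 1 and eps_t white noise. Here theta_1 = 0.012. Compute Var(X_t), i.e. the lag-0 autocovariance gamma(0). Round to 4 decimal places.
\gamma(0) = 1.0001

For an MA(q) process X_t = eps_t + sum_i theta_i eps_{t-i} with
Var(eps_t) = sigma^2, the variance is
  gamma(0) = sigma^2 * (1 + sum_i theta_i^2).
  sum_i theta_i^2 = (0.012)^2 = 0.000144.
  gamma(0) = 1 * (1 + 0.000144) = 1 * 1.000144 = 1.000144, which rounds to 1.0001.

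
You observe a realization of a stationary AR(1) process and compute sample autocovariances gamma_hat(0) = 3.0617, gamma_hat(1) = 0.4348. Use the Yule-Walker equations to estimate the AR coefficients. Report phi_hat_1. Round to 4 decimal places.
\hat\phi_{1} = 0.1420

The Yule-Walker equations for an AR(p) process read, in matrix form,
  Gamma_p phi = r_p,   with   (Gamma_p)_{ij} = gamma(|i - j|),
                       (r_p)_i = gamma(i),   i,j = 1..p.
Substitute the sample gammas (Toeplitz matrix and right-hand side of size 1):
  Gamma_p = [[3.0617]]
  r_p     = [0.4348]
With p = 1 this is the single equation gamma(0) phi_1 = gamma(1):
  phi_hat_1 = gamma(1) / gamma(0) = 0.4348 / 3.0617 = 0.1420.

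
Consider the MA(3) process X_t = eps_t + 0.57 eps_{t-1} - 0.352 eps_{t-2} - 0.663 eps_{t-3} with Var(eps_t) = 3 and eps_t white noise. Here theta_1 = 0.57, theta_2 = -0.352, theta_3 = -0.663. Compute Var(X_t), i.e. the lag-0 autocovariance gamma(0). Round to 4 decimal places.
\gamma(0) = 5.6651

For an MA(q) process X_t = eps_t + sum_i theta_i eps_{t-i} with
Var(eps_t) = sigma^2, the variance is
  gamma(0) = sigma^2 * (1 + sum_i theta_i^2).
  sum_i theta_i^2 = (0.57)^2 + (-0.352)^2 + (-0.663)^2 = 0.3249 + 0.123904 + 0.439569 = 0.888373.
  gamma(0) = 3 * (1 + 0.888373) = 3 * 1.888373 = 5.665119, which rounds to 5.6651.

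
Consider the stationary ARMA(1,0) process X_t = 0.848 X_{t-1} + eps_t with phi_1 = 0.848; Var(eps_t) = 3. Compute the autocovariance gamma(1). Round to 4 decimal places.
\gamma(1) = 9.0567

Multiply the model equation by X_{t-k} and take expectations. With theta_0 = psi_0 = 1 and psi_j the MA(infinity) weights, this gives
  gamma(k) - sum_i phi_i gamma(k-i) = c_k,
  c_k = sigma^2 * sum_{j=k..q} theta_j psi_{j-k}   (c_k = 0 for k > q),
using gamma(-m) = gamma(m).
Pure AR (q = 0): c_0 = sigma^2 = 3, c_k = 0 for k >= 1.
Equations for k = 0 and k = 1 (AR order 1):
  gamma(0) = phi_1 gamma(1) + c_0
  gamma(1) = phi_1 gamma(0) + c_1
Substituting the second into the first: gamma(0) (1 - phi_1^2) = c_0 + phi_1 c_1, so
  gamma(0) = c_0 / (1 - phi_1^2) = 3 / (1 - (0.848)^2) = 3 / 0.280896 = 10.680109.
  gamma(1) = phi_1 gamma(0) = (0.848)(10.680109) = 9.056733.
Therefore gamma(1) = 9.0567 (to 4 decimal places).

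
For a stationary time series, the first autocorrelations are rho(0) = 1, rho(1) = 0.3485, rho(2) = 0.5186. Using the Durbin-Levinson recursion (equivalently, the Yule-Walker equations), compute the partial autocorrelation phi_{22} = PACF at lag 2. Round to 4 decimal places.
\phi_{22} = 0.4521

The PACF at lag k is phi_{kk}, the last component of the solution
to the Yule-Walker system G_k phi = r_k where
  (G_k)_{ij} = rho(|i - j|), (r_k)_i = rho(i), i,j = 1..k.
Equivalently, Durbin-Levinson gives phi_{kk} iteratively:
  phi_{11} = rho(1)
  phi_{kk} = [rho(k) - sum_{j=1..k-1} phi_{k-1,j} rho(k-j)]
            / [1 - sum_{j=1..k-1} phi_{k-1,j} rho(j)],
  phi_{k,j} = phi_{k-1,j} - phi_{kk} phi_{k-1,k-j},  j = 1..k-1.
Step k = 1:
  phi_11 = rho(1) = 0.3485.
Step k = 2:
  phi_22 = [rho(2) - phi_11 rho(1)] / [1 - phi_11 rho(1)] = [0.5186 - (0.3485)(0.3485)] / [1 - (0.3485)(0.3485)]
         = 0.39714775 / 0.87854775 = 0.4521.
Therefore phi_{22} = 0.4521.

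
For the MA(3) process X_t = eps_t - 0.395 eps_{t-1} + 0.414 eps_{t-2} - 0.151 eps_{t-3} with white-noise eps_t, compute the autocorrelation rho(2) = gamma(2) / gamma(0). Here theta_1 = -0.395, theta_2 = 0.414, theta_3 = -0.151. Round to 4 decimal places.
\rho(2) = 0.3508

For an MA(q) process with theta_0 = 1, the autocovariance is
  gamma(k) = sigma^2 * sum_{i=0..q-k} theta_i * theta_{i+k},
and rho(k) = gamma(k) / gamma(0). Sigma^2 cancels.
  numerator   = (1)*(0.414) + (-0.395)*(-0.151) = 0.473645.
  denominator = (1)^2 + (-0.395)^2 + (0.414)^2 + (-0.151)^2 = 1.350222.
  rho(2) = 0.473645 / 1.350222 = 0.3508.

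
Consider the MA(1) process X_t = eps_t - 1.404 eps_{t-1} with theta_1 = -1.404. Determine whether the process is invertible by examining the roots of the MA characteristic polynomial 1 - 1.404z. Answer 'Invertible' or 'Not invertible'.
\text{Not invertible}

The MA(q) characteristic polynomial is P(z) = 1 - 1.404z.
Invertibility requires all roots to lie outside the unit circle, i.e. |z| > 1 for every root.
This is linear in z: 1 + (-1.404) z = 0  =>  z = -1/(-1.404) = 0.712251,  |z| = 0.712251.
Moduli of all roots: 0.7123.
All moduli strictly greater than 1? No.
Verdict: Not invertible.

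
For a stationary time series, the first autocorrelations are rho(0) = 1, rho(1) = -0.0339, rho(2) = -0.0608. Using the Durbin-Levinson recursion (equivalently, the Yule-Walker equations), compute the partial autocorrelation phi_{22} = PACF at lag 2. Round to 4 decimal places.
\phi_{22} = -0.0620

The PACF at lag k is phi_{kk}, the last component of the solution
to the Yule-Walker system G_k phi = r_k where
  (G_k)_{ij} = rho(|i - j|), (r_k)_i = rho(i), i,j = 1..k.
Equivalently, Durbin-Levinson gives phi_{kk} iteratively:
  phi_{11} = rho(1)
  phi_{kk} = [rho(k) - sum_{j=1..k-1} phi_{k-1,j} rho(k-j)]
            / [1 - sum_{j=1..k-1} phi_{k-1,j} rho(j)],
  phi_{k,j} = phi_{k-1,j} - phi_{kk} phi_{k-1,k-j},  j = 1..k-1.
Step k = 1:
  phi_11 = rho(1) = -0.0339.
Step k = 2:
  phi_22 = [rho(2) - phi_11 rho(1)] / [1 - phi_11 rho(1)] = [-0.0608 - (-0.0339)(-0.0339)] / [1 - (-0.0339)(-0.0339)]
         = -0.06194921 / 0.99885079 = -0.062.
Therefore phi_{22} = -0.0620.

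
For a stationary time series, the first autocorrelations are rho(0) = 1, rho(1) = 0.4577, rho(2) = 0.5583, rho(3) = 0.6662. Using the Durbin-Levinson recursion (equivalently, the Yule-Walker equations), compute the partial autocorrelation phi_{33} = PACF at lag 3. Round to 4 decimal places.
\phi_{33} = 0.5050

The PACF at lag k is phi_{kk}, the last component of the solution
to the Yule-Walker system G_k phi = r_k where
  (G_k)_{ij} = rho(|i - j|), (r_k)_i = rho(i), i,j = 1..k.
Equivalently, Durbin-Levinson gives phi_{kk} iteratively:
  phi_{11} = rho(1)
  phi_{kk} = [rho(k) - sum_{j=1..k-1} phi_{k-1,j} rho(k-j)]
            / [1 - sum_{j=1..k-1} phi_{k-1,j} rho(j)],
  phi_{k,j} = phi_{k-1,j} - phi_{kk} phi_{k-1,k-j},  j = 1..k-1.
Step k = 1:
  phi_11 = rho(1) = 0.4577.
Step k = 2:
  phi_22 = [rho(2) - phi_11 rho(1)] / [1 - phi_11 rho(1)] = [0.5583 - (0.4577)(0.4577)] / [1 - (0.4577)(0.4577)]
         = 0.34881071 / 0.79051071 = 0.441247.
  Update: phi_21 = phi_11 - phi_22 phi_11 = 0.4577 - (0.441247)(0.4577) = 0.255741.
Step k = 3:
  phi_33 = [rho(3) - phi_21 rho(2) - phi_22 rho(1)] / [1 - phi_21 rho(1) - phi_22 rho(2)]
    numerator   = 0.6662 - (0.255741)(0.5583) - (0.441247)(0.4577) = 0.32146085
    denominator = 1 - (0.255741)(0.4577) - (0.441247)(0.5583) = 0.63659893
  phi_33 = 0.32146085 / 0.63659893 = 0.505.
Therefore phi_{33} = 0.5050.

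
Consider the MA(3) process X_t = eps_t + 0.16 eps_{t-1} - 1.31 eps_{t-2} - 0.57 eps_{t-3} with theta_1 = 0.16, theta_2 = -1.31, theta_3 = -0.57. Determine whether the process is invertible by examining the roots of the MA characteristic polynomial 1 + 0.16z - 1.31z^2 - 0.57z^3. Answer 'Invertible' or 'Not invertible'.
\text{Not invertible}

The MA(q) characteristic polynomial is P(z) = 1 + 0.16z - 1.31z^2 - 0.57z^3.
Invertibility requires all roots to lie outside the unit circle, i.e. |z| > 1 for every root.
Degree 3: look for a simple real root z0 first, then factor out (1 - z/z0) and solve the remaining quadratic.
Testing z0 = -2: P(-2) = 1 + (0.16)(-2) + (-1.31)(-2)^2 + (-0.57)(-2)^3
  = 1 + (-0.32) + (-5.24) + (4.56) = 0.  So z_0 = -2 is a root, |z_0| = 2.
Divide out the factor (1 + 0.5 z) = (1 - z/z0) (since 1/z0 = -0.5):
  P(z) = (1 + 0.5 z)(1 + (-0.34) z + (-1.14) z^2)
  [check: z-coef -0.34 - (-0.5) = 0.16; z^2-coef -1.14 - (-0.5)(-0.34) = -1.31; z^3-coef -(-0.5)(-1.14) = -0.57.]
Remaining roots from the quadratic factor 1 + (-0.34) z + (-1.14) z^2:
  Set 1 + (-0.34) z + (-1.14) z^2 = 0, i.e. a z^2 + b z + c = 0 with a = -1.14, b = -0.34, c = 1.
  Discriminant D = b^2 - 4ac = (-0.34)^2 - 4*(-1.14)*1 = 0.1156 - (-4.56) = 4.6756.
  D >= 0, so the roots are real: z = (-b +/- sqrt(D)) / (2a) = (0.34 +/- 2.162314) / (-2.28).
    z_1 = (0.34 + 2.162314) / (-2.28) = -1.0975,   |z_1| = 1.0975.
    z_2 = (0.34 - 2.162314) / (-2.28) = 0.7993,   |z_2| = 0.7993.
Moduli of all roots: 2.0000, 1.0975, 0.7993.
All moduli strictly greater than 1? No.
Verdict: Not invertible.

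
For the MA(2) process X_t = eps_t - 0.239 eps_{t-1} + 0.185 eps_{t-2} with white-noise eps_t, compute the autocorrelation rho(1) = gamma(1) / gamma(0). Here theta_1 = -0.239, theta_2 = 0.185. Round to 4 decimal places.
\rho(1) = -0.2595

For an MA(q) process with theta_0 = 1, the autocovariance is
  gamma(k) = sigma^2 * sum_{i=0..q-k} theta_i * theta_{i+k},
and rho(k) = gamma(k) / gamma(0). Sigma^2 cancels.
  numerator   = (1)*(-0.239) + (-0.239)*(0.185) = -0.283215.
  denominator = (1)^2 + (-0.239)^2 + (0.185)^2 = 1.091346.
  rho(1) = -0.283215 / 1.091346 = -0.2595.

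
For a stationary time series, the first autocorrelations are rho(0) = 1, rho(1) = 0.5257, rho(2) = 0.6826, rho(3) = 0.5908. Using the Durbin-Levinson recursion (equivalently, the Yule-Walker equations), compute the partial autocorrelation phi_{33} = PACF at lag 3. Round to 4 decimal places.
\phi_{33} = 0.2790

The PACF at lag k is phi_{kk}, the last component of the solution
to the Yule-Walker system G_k phi = r_k where
  (G_k)_{ij} = rho(|i - j|), (r_k)_i = rho(i), i,j = 1..k.
Equivalently, Durbin-Levinson gives phi_{kk} iteratively:
  phi_{11} = rho(1)
  phi_{kk} = [rho(k) - sum_{j=1..k-1} phi_{k-1,j} rho(k-j)]
            / [1 - sum_{j=1..k-1} phi_{k-1,j} rho(j)],
  phi_{k,j} = phi_{k-1,j} - phi_{kk} phi_{k-1,k-j},  j = 1..k-1.
Step k = 1:
  phi_11 = rho(1) = 0.5257.
Step k = 2:
  phi_22 = [rho(2) - phi_11 rho(1)] / [1 - phi_11 rho(1)] = [0.6826 - (0.5257)(0.5257)] / [1 - (0.5257)(0.5257)]
         = 0.40623951 / 0.72363951 = 0.561384.
  Update: phi_21 = phi_11 - phi_22 phi_11 = 0.5257 - (0.561384)(0.5257) = 0.230581.
Step k = 3:
  phi_33 = [rho(3) - phi_21 rho(2) - phi_22 rho(1)] / [1 - phi_21 rho(1) - phi_22 rho(2)]
    numerator   = 0.5908 - (0.230581)(0.6826) - (0.561384)(0.5257) = 0.13828626
    denominator = 1 - (0.230581)(0.5257) - (0.561384)(0.6826) = 0.49558322
  phi_33 = 0.13828626 / 0.49558322 = 0.279.
Therefore phi_{33} = 0.2790.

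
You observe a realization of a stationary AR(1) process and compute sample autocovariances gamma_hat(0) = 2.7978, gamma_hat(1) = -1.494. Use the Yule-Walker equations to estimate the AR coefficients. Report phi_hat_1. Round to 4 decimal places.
\hat\phi_{1} = -0.5340

The Yule-Walker equations for an AR(p) process read, in matrix form,
  Gamma_p phi = r_p,   with   (Gamma_p)_{ij} = gamma(|i - j|),
                       (r_p)_i = gamma(i),   i,j = 1..p.
Substitute the sample gammas (Toeplitz matrix and right-hand side of size 1):
  Gamma_p = [[2.7978]]
  r_p     = [-1.494]
With p = 1 this is the single equation gamma(0) phi_1 = gamma(1):
  phi_hat_1 = gamma(1) / gamma(0) = -1.494 / 2.7978 = -0.5340.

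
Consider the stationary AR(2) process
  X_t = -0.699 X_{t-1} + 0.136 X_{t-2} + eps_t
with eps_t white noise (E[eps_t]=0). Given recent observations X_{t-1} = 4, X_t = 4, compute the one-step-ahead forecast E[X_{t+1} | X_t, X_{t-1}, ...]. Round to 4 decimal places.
E[X_{t+1} \mid \mathcal F_t] = -2.2520

For an AR(p) model X_t = c + sum_i phi_i X_{t-i} + eps_t, the
one-step-ahead conditional mean is
  E[X_{t+1} | X_t, ...] = c + sum_i phi_i X_{t+1-i}.
Substitute known values:
  E[X_{t+1} | ...] = (-0.699) * (4) + (0.136) * (4)
                   = -2.2520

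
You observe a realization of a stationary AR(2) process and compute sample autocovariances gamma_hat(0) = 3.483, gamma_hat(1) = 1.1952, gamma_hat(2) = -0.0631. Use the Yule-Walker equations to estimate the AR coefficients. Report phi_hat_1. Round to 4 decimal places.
\hat\phi_{1} = 0.3960

The Yule-Walker equations for an AR(p) process read, in matrix form,
  Gamma_p phi = r_p,   with   (Gamma_p)_{ij} = gamma(|i - j|),
                       (r_p)_i = gamma(i),   i,j = 1..p.
Substitute the sample gammas (Toeplitz matrix and right-hand side of size 2):
  Gamma_p = [[3.483, 1.1952], [1.1952, 3.483]]
  r_p     = [1.1952, -0.0631]
Written out:
  3.483 phi_1 + 1.1952 phi_2 = 1.1952
  1.1952 phi_1 + 3.483 phi_2 = -0.0631
Solve by Cramer's rule:
  det = gamma(0)^2 - gamma(1)^2 = (3.483)^2 - (1.1952)^2 = 12.131289 - 1.42850304 = 10.70278596
  phi_hat_1 = [gamma(1) gamma(0) - gamma(1) gamma(2)] / det = [(1.1952)(3.483) - (1.1952)(-0.0631)] / 10.70278596 = 4.23829872 / 10.70278596 = 0.396
  phi_hat_2 = [gamma(0) gamma(2) - gamma(1)^2] / det = [(3.483)(-0.0631) - (1.1952)^2] / 10.70278596 = -1.64828034 / 10.70278596 = -0.154
So phi_hat = [0.3960, -0.1540].
Therefore phi_hat_1 = 0.3960.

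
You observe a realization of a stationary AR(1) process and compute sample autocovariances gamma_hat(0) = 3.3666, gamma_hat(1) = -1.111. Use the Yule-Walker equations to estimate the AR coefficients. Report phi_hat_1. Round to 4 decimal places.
\hat\phi_{1} = -0.3300

The Yule-Walker equations for an AR(p) process read, in matrix form,
  Gamma_p phi = r_p,   with   (Gamma_p)_{ij} = gamma(|i - j|),
                       (r_p)_i = gamma(i),   i,j = 1..p.
Substitute the sample gammas (Toeplitz matrix and right-hand side of size 1):
  Gamma_p = [[3.3666]]
  r_p     = [-1.111]
With p = 1 this is the single equation gamma(0) phi_1 = gamma(1):
  phi_hat_1 = gamma(1) / gamma(0) = -1.111 / 3.3666 = -0.3300.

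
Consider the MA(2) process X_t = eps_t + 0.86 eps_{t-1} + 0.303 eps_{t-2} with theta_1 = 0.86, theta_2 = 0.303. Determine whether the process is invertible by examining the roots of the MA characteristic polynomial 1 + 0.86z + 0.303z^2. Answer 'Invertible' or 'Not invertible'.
\text{Invertible}

The MA(q) characteristic polynomial is P(z) = 1 + 0.86z + 0.303z^2.
Invertibility requires all roots to lie outside the unit circle, i.e. |z| > 1 for every root.
Set 1 + (0.86) z + (0.303) z^2 = 0, i.e. a z^2 + b z + c = 0 with a = 0.303, b = 0.86, c = 1.
Discriminant D = b^2 - 4ac = (0.86)^2 - 4*(0.303)*1 = 0.7396 - (1.212) = -0.4724.
D < 0, so the roots are the complex-conjugate pair z = (-b +/- i sqrt(-D)) / (2a) = -1.4191 +/- 1.1342i.
For a conjugate pair |z|^2 = z * conj(z) = (product of roots) = c/a = 1/(0.303) = 3.30033, so |z| = sqrt(3.30033) = 1.8167 for both roots.
Moduli of all roots: 1.8167, 1.8167.
All moduli strictly greater than 1? Yes.
Verdict: Invertible.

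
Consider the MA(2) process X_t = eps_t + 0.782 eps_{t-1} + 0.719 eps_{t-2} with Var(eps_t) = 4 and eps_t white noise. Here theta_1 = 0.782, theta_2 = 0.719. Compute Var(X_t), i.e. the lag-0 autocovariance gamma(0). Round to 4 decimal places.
\gamma(0) = 8.5139

For an MA(q) process X_t = eps_t + sum_i theta_i eps_{t-i} with
Var(eps_t) = sigma^2, the variance is
  gamma(0) = sigma^2 * (1 + sum_i theta_i^2).
  sum_i theta_i^2 = (0.782)^2 + (0.719)^2 = 0.611524 + 0.516961 = 1.128485.
  gamma(0) = 4 * (1 + 1.128485) = 4 * 2.128485 = 8.51394, which rounds to 8.5139.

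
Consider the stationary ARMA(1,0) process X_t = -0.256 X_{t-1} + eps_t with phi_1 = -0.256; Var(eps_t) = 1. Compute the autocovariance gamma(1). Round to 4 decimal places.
\gamma(1) = -0.2740

Multiply the model equation by X_{t-k} and take expectations. With theta_0 = psi_0 = 1 and psi_j the MA(infinity) weights, this gives
  gamma(k) - sum_i phi_i gamma(k-i) = c_k,
  c_k = sigma^2 * sum_{j=k..q} theta_j psi_{j-k}   (c_k = 0 for k > q),
using gamma(-m) = gamma(m).
Pure AR (q = 0): c_0 = sigma^2 = 1, c_k = 0 for k >= 1.
Equations for k = 0 and k = 1 (AR order 1):
  gamma(0) = phi_1 gamma(1) + c_0
  gamma(1) = phi_1 gamma(0) + c_1
Substituting the second into the first: gamma(0) (1 - phi_1^2) = c_0 + phi_1 c_1, so
  gamma(0) = c_0 / (1 - phi_1^2) = 1 / (1 - (-0.256)^2) = 1 / 0.934464 = 1.070132.
  gamma(1) = phi_1 gamma(0) = (-0.256)(1.070132) = -0.273954.
Therefore gamma(1) = -0.2740 (to 4 decimal places).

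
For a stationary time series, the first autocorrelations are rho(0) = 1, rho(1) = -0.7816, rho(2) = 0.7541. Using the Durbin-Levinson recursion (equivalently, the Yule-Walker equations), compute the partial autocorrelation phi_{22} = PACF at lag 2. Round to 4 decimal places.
\phi_{22} = 0.3680

The PACF at lag k is phi_{kk}, the last component of the solution
to the Yule-Walker system G_k phi = r_k where
  (G_k)_{ij} = rho(|i - j|), (r_k)_i = rho(i), i,j = 1..k.
Equivalently, Durbin-Levinson gives phi_{kk} iteratively:
  phi_{11} = rho(1)
  phi_{kk} = [rho(k) - sum_{j=1..k-1} phi_{k-1,j} rho(k-j)]
            / [1 - sum_{j=1..k-1} phi_{k-1,j} rho(j)],
  phi_{k,j} = phi_{k-1,j} - phi_{kk} phi_{k-1,k-j},  j = 1..k-1.
Step k = 1:
  phi_11 = rho(1) = -0.7816.
Step k = 2:
  phi_22 = [rho(2) - phi_11 rho(1)] / [1 - phi_11 rho(1)] = [0.7541 - (-0.7816)(-0.7816)] / [1 - (-0.7816)(-0.7816)]
         = 0.14320144 / 0.38910144 = 0.368.
Therefore phi_{22} = 0.3680.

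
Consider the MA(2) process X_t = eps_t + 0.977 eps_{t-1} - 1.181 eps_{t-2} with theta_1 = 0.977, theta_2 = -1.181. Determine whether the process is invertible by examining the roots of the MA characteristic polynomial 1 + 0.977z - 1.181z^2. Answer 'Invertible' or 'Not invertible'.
\text{Not invertible}

The MA(q) characteristic polynomial is P(z) = 1 + 0.977z - 1.181z^2.
Invertibility requires all roots to lie outside the unit circle, i.e. |z| > 1 for every root.
Set 1 + (0.977) z + (-1.181) z^2 = 0, i.e. a z^2 + b z + c = 0 with a = -1.181, b = 0.977, c = 1.
Discriminant D = b^2 - 4ac = (0.977)^2 - 4*(-1.181)*1 = 0.954529 - (-4.724) = 5.678529.
D >= 0, so the roots are real: z = (-b +/- sqrt(D)) / (2a) = (-0.977 +/- 2.382966) / (-2.362).
  z_1 = (-0.977 + 2.382966) / (-2.362) = -0.5952,   |z_1| = 0.5952.
  z_2 = (-0.977 - 2.382966) / (-2.362) = 1.4225,   |z_2| = 1.4225.
Moduli of all roots: 0.5952, 1.4225.
All moduli strictly greater than 1? No.
Verdict: Not invertible.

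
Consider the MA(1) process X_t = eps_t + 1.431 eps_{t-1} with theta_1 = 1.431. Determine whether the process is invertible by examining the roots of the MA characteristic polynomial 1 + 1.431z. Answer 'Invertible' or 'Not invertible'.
\text{Not invertible}

The MA(q) characteristic polynomial is P(z) = 1 + 1.431z.
Invertibility requires all roots to lie outside the unit circle, i.e. |z| > 1 for every root.
This is linear in z: 1 + (1.431) z = 0  =>  z = -1/(1.431) = -0.698812,  |z| = 0.698812.
Moduli of all roots: 0.6988.
All moduli strictly greater than 1? No.
Verdict: Not invertible.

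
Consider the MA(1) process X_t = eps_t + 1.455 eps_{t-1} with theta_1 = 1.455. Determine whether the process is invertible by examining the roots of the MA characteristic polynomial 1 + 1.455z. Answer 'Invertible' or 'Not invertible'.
\text{Not invertible}

The MA(q) characteristic polynomial is P(z) = 1 + 1.455z.
Invertibility requires all roots to lie outside the unit circle, i.e. |z| > 1 for every root.
This is linear in z: 1 + (1.455) z = 0  =>  z = -1/(1.455) = -0.687285,  |z| = 0.687285.
Moduli of all roots: 0.6873.
All moduli strictly greater than 1? No.
Verdict: Not invertible.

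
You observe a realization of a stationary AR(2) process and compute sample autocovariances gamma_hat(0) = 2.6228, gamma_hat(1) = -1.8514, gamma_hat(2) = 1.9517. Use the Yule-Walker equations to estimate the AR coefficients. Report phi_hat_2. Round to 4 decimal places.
\hat\phi_{2} = 0.4900

The Yule-Walker equations for an AR(p) process read, in matrix form,
  Gamma_p phi = r_p,   with   (Gamma_p)_{ij} = gamma(|i - j|),
                       (r_p)_i = gamma(i),   i,j = 1..p.
Substitute the sample gammas (Toeplitz matrix and right-hand side of size 2):
  Gamma_p = [[2.6228, -1.8514], [-1.8514, 2.6228]]
  r_p     = [-1.8514, 1.9517]
Written out:
  2.6228 phi_1 - 1.8514 phi_2 = -1.8514
  -1.8514 phi_1 + 2.6228 phi_2 = 1.9517
Solve by Cramer's rule:
  det = gamma(0)^2 - gamma(1)^2 = (2.6228)^2 - (-1.8514)^2 = 6.87907984 - 3.42768196 = 3.45139788
  phi_hat_1 = [gamma(1) gamma(0) - gamma(1) gamma(2)] / det = [(-1.8514)(2.6228) - (-1.8514)(1.9517)] / 3.45139788 = -1.24247454 / 3.45139788 = -0.36
  phi_hat_2 = [gamma(0) gamma(2) - gamma(1)^2] / det = [(2.6228)(1.9517) - (-1.8514)^2] / 3.45139788 = 1.6912368 / 3.45139788 = 0.49
So phi_hat = [-0.3600, 0.4900].
Therefore phi_hat_2 = 0.4900.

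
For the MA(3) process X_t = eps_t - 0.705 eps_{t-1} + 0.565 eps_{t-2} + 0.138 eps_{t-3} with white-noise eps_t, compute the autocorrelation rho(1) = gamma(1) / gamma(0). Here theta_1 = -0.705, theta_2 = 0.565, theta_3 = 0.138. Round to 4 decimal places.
\rho(1) = -0.5587

For an MA(q) process with theta_0 = 1, the autocovariance is
  gamma(k) = sigma^2 * sum_{i=0..q-k} theta_i * theta_{i+k},
and rho(k) = gamma(k) / gamma(0). Sigma^2 cancels.
  numerator   = (1)*(-0.705) + (-0.705)*(0.565) + (0.565)*(0.138) = -1.025355.
  denominator = (1)^2 + (-0.705)^2 + (0.565)^2 + (0.138)^2 = 1.835294.
  rho(1) = -1.025355 / 1.835294 = -0.5587.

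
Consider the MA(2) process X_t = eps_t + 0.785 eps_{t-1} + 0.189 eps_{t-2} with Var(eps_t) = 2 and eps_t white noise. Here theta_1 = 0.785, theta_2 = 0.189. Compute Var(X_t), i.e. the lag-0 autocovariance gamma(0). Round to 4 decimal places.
\gamma(0) = 3.3039

For an MA(q) process X_t = eps_t + sum_i theta_i eps_{t-i} with
Var(eps_t) = sigma^2, the variance is
  gamma(0) = sigma^2 * (1 + sum_i theta_i^2).
  sum_i theta_i^2 = (0.785)^2 + (0.189)^2 = 0.616225 + 0.035721 = 0.651946.
  gamma(0) = 2 * (1 + 0.651946) = 2 * 1.651946 = 3.303892, which rounds to 3.3039.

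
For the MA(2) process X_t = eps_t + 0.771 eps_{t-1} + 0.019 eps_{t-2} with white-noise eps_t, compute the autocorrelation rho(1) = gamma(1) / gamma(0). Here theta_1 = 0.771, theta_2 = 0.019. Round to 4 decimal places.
\rho(1) = 0.4926

For an MA(q) process with theta_0 = 1, the autocovariance is
  gamma(k) = sigma^2 * sum_{i=0..q-k} theta_i * theta_{i+k},
and rho(k) = gamma(k) / gamma(0). Sigma^2 cancels.
  numerator   = (1)*(0.771) + (0.771)*(0.019) = 0.785649.
  denominator = (1)^2 + (0.771)^2 + (0.019)^2 = 1.594802.
  rho(1) = 0.785649 / 1.594802 = 0.4926.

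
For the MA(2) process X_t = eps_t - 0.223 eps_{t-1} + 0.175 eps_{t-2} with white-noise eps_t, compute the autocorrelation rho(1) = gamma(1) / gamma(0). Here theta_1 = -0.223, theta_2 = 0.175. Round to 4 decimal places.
\rho(1) = -0.2425

For an MA(q) process with theta_0 = 1, the autocovariance is
  gamma(k) = sigma^2 * sum_{i=0..q-k} theta_i * theta_{i+k},
and rho(k) = gamma(k) / gamma(0). Sigma^2 cancels.
  numerator   = (1)*(-0.223) + (-0.223)*(0.175) = -0.262025.
  denominator = (1)^2 + (-0.223)^2 + (0.175)^2 = 1.080354.
  rho(1) = -0.262025 / 1.080354 = -0.2425.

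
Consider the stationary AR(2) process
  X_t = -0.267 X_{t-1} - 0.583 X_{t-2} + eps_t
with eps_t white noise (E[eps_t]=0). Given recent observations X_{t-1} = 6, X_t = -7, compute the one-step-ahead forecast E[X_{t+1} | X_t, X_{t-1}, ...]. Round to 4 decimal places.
E[X_{t+1} \mid \mathcal F_t] = -1.6290

For an AR(p) model X_t = c + sum_i phi_i X_{t-i} + eps_t, the
one-step-ahead conditional mean is
  E[X_{t+1} | X_t, ...] = c + sum_i phi_i X_{t+1-i}.
Substitute known values:
  E[X_{t+1} | ...] = (-0.267) * (-7) + (-0.583) * (6)
                   = -1.6290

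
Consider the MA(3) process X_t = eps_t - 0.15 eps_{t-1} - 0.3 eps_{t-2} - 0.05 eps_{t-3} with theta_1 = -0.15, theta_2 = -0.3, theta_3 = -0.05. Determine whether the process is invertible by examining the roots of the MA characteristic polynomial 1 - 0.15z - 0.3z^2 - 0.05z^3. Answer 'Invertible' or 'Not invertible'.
\text{Invertible}

The MA(q) characteristic polynomial is P(z) = 1 - 0.15z - 0.3z^2 - 0.05z^3.
Invertibility requires all roots to lie outside the unit circle, i.e. |z| > 1 for every root.
Degree 3: look for a simple real root z0 first, then factor out (1 - z/z0) and solve the remaining quadratic.
Testing z0 = -4: P(-4) = 1 + (-0.15)(-4) + (-0.3)(-4)^2 + (-0.05)(-4)^3
  = 1 + (0.6) + (-4.8) + (3.2) = 0.  So z_0 = -4 is a root, |z_0| = 4.
Divide out the factor (1 + 0.25 z) = (1 - z/z0) (since 1/z0 = -0.25):
  P(z) = (1 + 0.25 z)(1 + (-0.4) z + (-0.2) z^2)
  [check: z-coef -0.4 - (-0.25) = -0.15; z^2-coef -0.2 - (-0.25)(-0.4) = -0.3; z^3-coef -(-0.25)(-0.2) = -0.05.]
Remaining roots from the quadratic factor 1 + (-0.4) z + (-0.2) z^2:
  Set 1 + (-0.4) z + (-0.2) z^2 = 0, i.e. a z^2 + b z + c = 0 with a = -0.2, b = -0.4, c = 1.
  Discriminant D = b^2 - 4ac = (-0.4)^2 - 4*(-0.2)*1 = 0.16 - (-0.8) = 0.96.
  D >= 0, so the roots are real: z = (-b +/- sqrt(D)) / (2a) = (0.4 +/- 0.979796) / (-0.4).
    z_1 = (0.4 + 0.979796) / (-0.4) = -3.4495,   |z_1| = 3.4495.
    z_2 = (0.4 - 0.979796) / (-0.4) = 1.4495,   |z_2| = 1.4495.
Moduli of all roots: 4.0000, 3.4495, 1.4495.
All moduli strictly greater than 1? Yes.
Verdict: Invertible.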